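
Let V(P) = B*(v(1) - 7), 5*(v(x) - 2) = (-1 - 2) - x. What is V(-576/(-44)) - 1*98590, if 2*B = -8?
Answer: -492834/5 ≈ -98567.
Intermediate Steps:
B = -4 (B = (½)*(-8) = -4)
v(x) = 7/5 - x/5 (v(x) = 2 + ((-1 - 2) - x)/5 = 2 + (-3 - x)/5 = 2 + (-⅗ - x/5) = 7/5 - x/5)
V(P) = 116/5 (V(P) = -4*((7/5 - ⅕*1) - 7) = -4*((7/5 - ⅕) - 7) = -4*(6/5 - 7) = -4*(-29/5) = 116/5)
V(-576/(-44)) - 1*98590 = 116/5 - 1*98590 = 116/5 - 98590 = -492834/5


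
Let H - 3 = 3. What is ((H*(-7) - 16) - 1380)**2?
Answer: 2067844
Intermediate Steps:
H = 6 (H = 3 + 3 = 6)
((H*(-7) - 16) - 1380)**2 = ((6*(-7) - 16) - 1380)**2 = ((-42 - 16) - 1380)**2 = (-58 - 1380)**2 = (-1438)**2 = 2067844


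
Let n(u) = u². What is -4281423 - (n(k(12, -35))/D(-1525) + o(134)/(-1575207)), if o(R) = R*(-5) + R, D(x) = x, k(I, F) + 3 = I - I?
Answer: -10284794392971062/2402190675 ≈ -4.2814e+6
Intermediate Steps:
k(I, F) = -3 (k(I, F) = -3 + (I - I) = -3 + 0 = -3)
o(R) = -4*R (o(R) = -5*R + R = -4*R)
-4281423 - (n(k(12, -35))/D(-1525) + o(134)/(-1575207)) = -4281423 - ((-3)²/(-1525) - 4*134/(-1575207)) = -4281423 - (9*(-1/1525) - 536*(-1/1575207)) = -4281423 - (-9/1525 + 536/1575207) = -4281423 - 1*(-13359463/2402190675) = -4281423 + 13359463/2402190675 = -10284794392971062/2402190675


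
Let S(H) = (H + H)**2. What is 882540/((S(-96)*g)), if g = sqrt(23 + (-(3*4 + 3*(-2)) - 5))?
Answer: 24515*sqrt(3)/6144 ≈ 6.9110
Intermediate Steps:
g = 2*sqrt(3) (g = sqrt(23 + (-(12 - 6) - 5)) = sqrt(23 + (-1*6 - 5)) = sqrt(23 + (-6 - 5)) = sqrt(23 - 11) = sqrt(12) = 2*sqrt(3) ≈ 3.4641)
S(H) = 4*H**2 (S(H) = (2*H)**2 = 4*H**2)
882540/((S(-96)*g)) = 882540/(((4*(-96)**2)*(2*sqrt(3)))) = 882540/(((4*9216)*(2*sqrt(3)))) = 882540/((36864*(2*sqrt(3)))) = 882540/((73728*sqrt(3))) = 882540*(sqrt(3)/221184) = 24515*sqrt(3)/6144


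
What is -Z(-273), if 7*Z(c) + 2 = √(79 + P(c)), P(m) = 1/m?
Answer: 2/7 - √5887518/1911 ≈ -0.98400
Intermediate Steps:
Z(c) = -2/7 + √(79 + 1/c)/7
-Z(-273) = -(-2/7 + √((1 + 79*(-273))/(-273))/7) = -(-2/7 + √(-(1 - 21567)/273)/7) = -(-2/7 + √(-1/273*(-21566))/7) = -(-2/7 + √(21566/273)/7) = -(-2/7 + (√5887518/273)/7) = -(-2/7 + √5887518/1911) = 2/7 - √5887518/1911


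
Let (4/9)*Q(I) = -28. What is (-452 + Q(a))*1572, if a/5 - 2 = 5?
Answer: -809580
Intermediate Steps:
a = 35 (a = 10 + 5*5 = 10 + 25 = 35)
Q(I) = -63 (Q(I) = (9/4)*(-28) = -63)
(-452 + Q(a))*1572 = (-452 - 63)*1572 = -515*1572 = -809580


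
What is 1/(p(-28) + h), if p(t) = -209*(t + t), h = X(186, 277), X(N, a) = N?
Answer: 1/11890 ≈ 8.4104e-5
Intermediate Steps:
h = 186
p(t) = -418*t
1/(p(-28) + h) = 1/(-418*(-28) + 186) = 1/(11704 + 186) = 1/11890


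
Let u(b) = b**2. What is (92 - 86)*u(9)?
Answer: 486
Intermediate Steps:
(92 - 86)*u(9) = (92 - 86)*9**2 = 6*81 = 486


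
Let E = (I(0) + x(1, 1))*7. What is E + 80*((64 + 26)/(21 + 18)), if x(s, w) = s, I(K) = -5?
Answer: 2036/13 ≈ 156.62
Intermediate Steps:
E = -28 (E = (-5 + 1)*7 = -4*7 = -28)
E + 80*((64 + 26)/(21 + 18)) = -28 + 80*((64 + 26)/(21 + 18)) = -28 + 80*(90/39) = -28 + 80*(90*(1/39)) = -28 + 80*(30/13) = -28 + 2400/13 = 2036/13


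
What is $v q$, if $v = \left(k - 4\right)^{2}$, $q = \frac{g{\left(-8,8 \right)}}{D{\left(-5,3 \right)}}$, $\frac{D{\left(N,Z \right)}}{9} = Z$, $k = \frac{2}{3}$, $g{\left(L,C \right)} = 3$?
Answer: $\frac{100}{81} \approx 1.2346$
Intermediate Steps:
$k = \frac{2}{3}$ ($k = 2 \cdot \frac{1}{3} = \frac{2}{3} \approx 0.66667$)
$D{\left(N,Z \right)} = 9 Z$
$q = \frac{1}{9}$ ($q = \frac{3}{9 \cdot 3} = \frac{3}{27} = 3 \cdot \frac{1}{27} = \frac{1}{9} \approx 0.11111$)
$v = \frac{100}{9}$ ($v = \left(\frac{2}{3} - 4\right)^{2} = \left(- \frac{10}{3}\right)^{2} = \frac{100}{9} \approx 11.111$)
$v q = \frac{100}{9} \cdot \frac{1}{9} = \frac{100}{81}$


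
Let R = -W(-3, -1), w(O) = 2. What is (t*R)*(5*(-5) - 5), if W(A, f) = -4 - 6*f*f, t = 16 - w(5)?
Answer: -4200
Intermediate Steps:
t = 14 (t = 16 - 1*2 = 16 - 2 = 14)
W(A, f) = -4 - 6*f²
R = 10 (R = -(-4 - 6*(-1)²) = -(-4 - 6*1) = -(-4 - 6) = -1*(-10) = 10)
(t*R)*(5*(-5) - 5) = (14*10)*(5*(-5) - 5) = 140*(-25 - 5) = 140*(-30) = -4200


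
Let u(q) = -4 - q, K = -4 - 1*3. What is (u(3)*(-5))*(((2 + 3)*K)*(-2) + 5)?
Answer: 2625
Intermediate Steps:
K = -7 (K = -4 - 3 = -7)
(u(3)*(-5))*(((2 + 3)*K)*(-2) + 5) = ((-4 - 1*3)*(-5))*(((2 + 3)*(-7))*(-2) + 5) = ((-4 - 3)*(-5))*((5*(-7))*(-2) + 5) = (-7*(-5))*(-35*(-2) + 5) = 35*(70 + 5) = 35*75 = 2625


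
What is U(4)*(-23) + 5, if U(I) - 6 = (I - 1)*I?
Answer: -409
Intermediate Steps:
U(I) = 6 + I*(-1 + I) (U(I) = 6 + (I - 1)*I = 6 + (-1 + I)*I = 6 + I*(-1 + I))
U(4)*(-23) + 5 = (6 + 4**2 - 1*4)*(-23) + 5 = (6 + 16 - 4)*(-23) + 5 = 18*(-23) + 5 = -414 + 5 = -409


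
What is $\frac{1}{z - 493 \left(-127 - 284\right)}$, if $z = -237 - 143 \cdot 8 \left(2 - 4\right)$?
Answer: $\frac{1}{204674} \approx 4.8858 \cdot 10^{-6}$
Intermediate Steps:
$z = 2051$ ($z = -237 - 143 \cdot 8 \left(-2\right) = -237 - -2288 = -237 + 2288 = 2051$)
$\frac{1}{z - 493 \left(-127 - 284\right)} = \frac{1}{2051 - 493 \left(-127 - 284\right)} = \frac{1}{2051 - -202623} = \frac{1}{2051 + 202623} = \frac{1}{204674}$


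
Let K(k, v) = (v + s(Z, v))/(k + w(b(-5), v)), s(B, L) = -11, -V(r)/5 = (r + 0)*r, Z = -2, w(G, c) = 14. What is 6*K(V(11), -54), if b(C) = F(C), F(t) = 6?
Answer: 130/197 ≈ 0.65990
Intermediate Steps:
b(C) = 6
V(r) = -5*r² (V(r) = -5*(r + 0)*r = -5*r*r = -5*r²)
K(k, v) = (-11 + v)/(14 + k) (K(k, v) = (v - 11)/(k + 14) = (-11 + v)/(14 + k))
6*K(V(11), -54) = 6*((-11 - 54)/(14 - 5*11²)) = 6*(-65/(14 - 5*121)) = 6*(-65/(14 - 605)) = 6*(-65/(-591)) = 6*(-1/591*(-65)) = 6*(65/591) = 130/197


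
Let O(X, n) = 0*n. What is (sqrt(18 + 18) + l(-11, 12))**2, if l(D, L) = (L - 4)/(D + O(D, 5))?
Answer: 3364/121 ≈ 27.802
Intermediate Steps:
O(X, n) = 0
l(D, L) = (-4 + L)/D (l(D, L) = (L - 4)/(D + 0) = (-4 + L)/D)
(sqrt(18 + 18) + l(-11, 12))**2 = (sqrt(18 + 18) + (-4 + 12)/(-11))**2 = (sqrt(36) - 1/11*8)**2 = (6 - 8/11)**2 = (58/11)**2 = 3364/121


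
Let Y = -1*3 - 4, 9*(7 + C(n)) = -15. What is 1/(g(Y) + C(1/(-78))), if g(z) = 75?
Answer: 3/199 ≈ 0.015075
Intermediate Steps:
C(n) = -26/3 (C(n) = -7 + (⅑)*(-15) = -7 - 5/3 = -26/3)
Y = -7 (Y = -3 - 4 = -7)
1/(g(Y) + C(1/(-78))) = 1/(75 - 26/3) = 1/(199/3) = 3/199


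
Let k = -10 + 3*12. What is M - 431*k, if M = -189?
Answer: -11395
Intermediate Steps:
k = 26 (k = -10 + 36 = 26)
M - 431*k = -189 - 431*26 = -189 - 11206 = -11395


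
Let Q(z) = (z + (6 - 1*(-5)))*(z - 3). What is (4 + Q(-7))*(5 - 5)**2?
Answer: 0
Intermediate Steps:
Q(z) = (-3 + z)*(11 + z) (Q(z) = (z + (6 + 5))*(-3 + z) = (z + 11)*(-3 + z) = (11 + z)*(-3 + z) = (-3 + z)*(11 + z))
(4 + Q(-7))*(5 - 5)**2 = (4 + (-33 + (-7)**2 + 8*(-7)))*(5 - 5)**2 = (4 + (-33 + 49 - 56))*0**2 = (4 - 40)*0 = -36*0 = 0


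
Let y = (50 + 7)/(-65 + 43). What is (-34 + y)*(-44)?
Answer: 1610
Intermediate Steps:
y = -57/22 (y = 57/(-22) = 57*(-1/22) = -57/22 ≈ -2.5909)
(-34 + y)*(-44) = (-34 - 57/22)*(-44) = -805/22*(-44) = 1610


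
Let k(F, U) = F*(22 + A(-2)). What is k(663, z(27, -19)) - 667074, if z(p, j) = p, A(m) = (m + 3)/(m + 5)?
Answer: -652267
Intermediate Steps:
A(m) = (3 + m)/(5 + m)
k(F, U) = 67*F/3 (k(F, U) = F*(22 + (3 - 2)/(5 - 2)) = F*(22 + 1/3) = F*(67/3) = 67*F/3)
k(663, z(27, -19)) - 667074 = (67/3)*663 - 667074 = 14807 - 667074 = -652267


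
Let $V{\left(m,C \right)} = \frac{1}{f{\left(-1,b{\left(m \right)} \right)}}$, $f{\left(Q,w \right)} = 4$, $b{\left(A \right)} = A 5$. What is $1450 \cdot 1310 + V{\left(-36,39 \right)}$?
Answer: $\frac{7598001}{4} \approx 1.8995 \cdot 10^{6}$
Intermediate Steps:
$b{\left(A \right)} = 5 A$
$V{\left(m,C \right)} = \frac{1}{4}$
$1450 \cdot 1310 + V{\left(-36,39 \right)} = 1450 \cdot 1310 + \frac{1}{4} = 1899500 + \frac{1}{4} = \frac{7598001}{4}$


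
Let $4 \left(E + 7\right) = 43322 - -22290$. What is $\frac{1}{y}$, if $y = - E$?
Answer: $- \frac{1}{16396} \approx -6.099 \cdot 10^{-5}$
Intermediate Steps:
$E = 16396$ ($E = -7 + \frac{43322 - -22290}{4} = -7 + \frac{43322 + 22290}{4} = -7 + \frac{1}{4} \cdot 65612 = -7 + 16403 = 16396$)
$y = -16396$ ($y = \left(-1\right) 16396 = -16396$)
$\frac{1}{y} = \frac{1}{-16396} = - \frac{1}{16396}$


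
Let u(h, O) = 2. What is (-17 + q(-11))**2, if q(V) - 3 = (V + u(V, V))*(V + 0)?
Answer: 7225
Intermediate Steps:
q(V) = 3 + V*(2 + V) (q(V) = 3 + (V + 2)*(V + 0) = 3 + (2 + V)*V = 3 + V*(2 + V))
(-17 + q(-11))**2 = (-17 + (3 + (-11)**2 + 2*(-11)))**2 = (-17 + (3 + 121 - 22))**2 = (-17 + 102)**2 = 85**2 = 7225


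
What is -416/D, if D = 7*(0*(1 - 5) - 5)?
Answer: 416/35 ≈ 11.886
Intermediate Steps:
D = -35 (D = 7*(0*(-4) - 5) = 7*(0 - 5) = 7*(-5) = -35)
-416/D = -416/(-35) = -416*(-1/35) = 416/35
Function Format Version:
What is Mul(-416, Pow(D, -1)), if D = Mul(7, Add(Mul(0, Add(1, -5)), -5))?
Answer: Rational(416, 35) ≈ 11.886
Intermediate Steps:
D = -35 (D = Mul(7, Add(Mul(0, -4), -5)) = Mul(7, Add(0, -5)) = Mul(7, -5) = -35)
Mul(-416, Pow(D, -1)) = Mul(-416, Pow(-35, -1)) = Mul(-416, Rational(-1, 35)) = Rational(416, 35)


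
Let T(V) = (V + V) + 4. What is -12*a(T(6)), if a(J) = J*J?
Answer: -3072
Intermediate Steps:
T(V) = 4 + 2*V (T(V) = 2*V + 4 = 4 + 2*V)
a(J) = J**2
-12*a(T(6)) = -12*(4 + 2*6)**2 = -12*(4 + 12)**2 = -12*16**2 = -12*256 = -3072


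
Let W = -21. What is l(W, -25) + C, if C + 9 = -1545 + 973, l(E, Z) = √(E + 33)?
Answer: -581 + 2*√3 ≈ -577.54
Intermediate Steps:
l(E, Z) = √(33 + E)
C = -581 (C = -9 + (-1545 + 973) = -9 - 572 = -581)
l(W, -25) + C = √(33 - 21) - 581 = √12 - 581 = 2*√3 - 581 = -581 + 2*√3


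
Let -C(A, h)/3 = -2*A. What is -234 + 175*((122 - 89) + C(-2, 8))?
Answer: 3441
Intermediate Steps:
C(A, h) = 6*A (C(A, h) = -(-6)*A = 6*A)
-234 + 175*((122 - 89) + C(-2, 8)) = -234 + 175*((122 - 89) + 6*(-2)) = -234 + 175*(33 - 12) = -234 + 175*21 = -234 + 3675 = 3441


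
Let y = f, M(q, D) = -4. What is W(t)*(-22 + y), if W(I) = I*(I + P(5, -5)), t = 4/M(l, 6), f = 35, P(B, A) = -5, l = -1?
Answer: 78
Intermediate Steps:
y = 35
t = -1 (t = 4/(-4) = 4*(-¼) = -1)
W(I) = I*(-5 + I) (W(I) = I*(I - 5) = I*(-5 + I))
W(t)*(-22 + y) = (-(-5 - 1))*(-22 + 35) = -1*(-6)*13 = 6*13 = 78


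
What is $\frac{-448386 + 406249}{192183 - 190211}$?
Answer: $- \frac{1453}{68} \approx -21.368$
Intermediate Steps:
$\frac{-448386 + 406249}{192183 - 190211} = - \frac{42137}{1972} = \left(-42137\right) \frac{1}{1972} = - \frac{1453}{68}$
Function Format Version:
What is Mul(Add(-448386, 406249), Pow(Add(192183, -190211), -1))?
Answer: Rational(-1453, 68) ≈ -21.368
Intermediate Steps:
Mul(Add(-448386, 406249), Pow(Add(192183, -190211), -1)) = Mul(-42137, Pow(1972, -1)) = Mul(-42137, Rational(1, 1972)) = Rational(-1453, 68)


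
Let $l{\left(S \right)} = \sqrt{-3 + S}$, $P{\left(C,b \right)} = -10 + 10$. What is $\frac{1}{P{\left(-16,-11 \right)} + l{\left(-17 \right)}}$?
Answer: $- \frac{i \sqrt{5}}{10} \approx - 0.22361 i$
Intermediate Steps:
$P{\left(C,b \right)} = 0$
$\frac{1}{P{\left(-16,-11 \right)} + l{\left(-17 \right)}} = \frac{1}{0 + \sqrt{-3 - 17}} = \frac{1}{0 + \sqrt{-20}} = \frac{1}{0 + 2 i \sqrt{5}} = \frac{1}{2 i \sqrt{5}} = - \frac{i \sqrt{5}}{10}$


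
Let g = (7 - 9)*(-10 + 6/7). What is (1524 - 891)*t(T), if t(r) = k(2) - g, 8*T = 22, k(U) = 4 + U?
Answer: -54438/7 ≈ -7776.9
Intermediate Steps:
T = 11/4 (T = (⅛)*22 = 11/4 ≈ 2.7500)
g = 128/7 (g = -2*(-10 + 6*(⅐)) = -2*(-10 + 6/7) = -2*(-64/7) = 128/7 ≈ 18.286)
t(r) = -86/7 (t(r) = (4 + 2) - 1*128/7 = 6 - 128/7 = -86/7)
(1524 - 891)*t(T) = (1524 - 891)*(-86/7) = 633*(-86/7) = -54438/7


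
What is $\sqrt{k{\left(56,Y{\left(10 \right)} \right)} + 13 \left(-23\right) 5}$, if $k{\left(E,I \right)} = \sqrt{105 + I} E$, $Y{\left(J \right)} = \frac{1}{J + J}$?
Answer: $\frac{\sqrt{-37375 + 140 \sqrt{10505}}}{5} \approx 30.349 i$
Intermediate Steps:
$Y{\left(J \right)} = \frac{1}{2 J}$
$k{\left(E,I \right)} = E \sqrt{105 + I}$
$\sqrt{k{\left(56,Y{\left(10 \right)} \right)} + 13 \left(-23\right) 5} = \sqrt{56 \sqrt{105 + \frac{1}{2 \cdot 10}} + 13 \left(-23\right) 5} = \sqrt{56 \sqrt{105 + \frac{1}{2} \cdot \frac{1}{10}} - 1495} = \sqrt{56 \sqrt{105 + \frac{1}{20}} - 1495} = \sqrt{56 \sqrt{\frac{2101}{20}} - 1495} = \sqrt{56 \frac{\sqrt{10505}}{10} - 1495} = \sqrt{\frac{28 \sqrt{10505}}{5} - 1495} = \sqrt{-1495 + \frac{28 \sqrt{10505}}{5}}$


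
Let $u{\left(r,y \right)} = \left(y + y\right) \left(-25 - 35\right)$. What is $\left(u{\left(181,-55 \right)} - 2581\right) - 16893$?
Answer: $-12874$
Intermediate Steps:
$u{\left(r,y \right)} = - 120 y$ ($u{\left(r,y \right)} = 2 y \left(-60\right) = - 120 y$)
$\left(u{\left(181,-55 \right)} - 2581\right) - 16893 = \left(\left(-120\right) \left(-55\right) - 2581\right) - 16893 = \left(6600 - 2581\right) - 16893 = 4019 - 16893 = -12874$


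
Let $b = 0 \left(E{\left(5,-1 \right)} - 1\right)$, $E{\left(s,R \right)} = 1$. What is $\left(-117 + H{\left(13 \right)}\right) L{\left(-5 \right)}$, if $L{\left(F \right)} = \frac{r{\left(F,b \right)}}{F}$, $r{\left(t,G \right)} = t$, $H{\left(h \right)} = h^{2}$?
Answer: $52$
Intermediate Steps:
$b = 0$ ($b = 0 \left(1 - 1\right) = 0 \cdot 0 = 0$)
$L{\left(F \right)} = 1$ ($L{\left(F \right)} = \frac{F}{F} = 1$)
$\left(-117 + H{\left(13 \right)}\right) L{\left(-5 \right)} = \left(-117 + 13^{2}\right) 1 = \left(-117 + 169\right) 1 = 52 \cdot 1 = 52$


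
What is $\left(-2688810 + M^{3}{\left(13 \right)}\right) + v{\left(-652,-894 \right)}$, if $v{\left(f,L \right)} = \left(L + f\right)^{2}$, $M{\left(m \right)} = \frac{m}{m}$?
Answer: $-298693$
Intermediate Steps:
$M{\left(m \right)} = 1$
$\left(-2688810 + M^{3}{\left(13 \right)}\right) + v{\left(-652,-894 \right)} = \left(-2688810 + 1^{3}\right) + \left(-894 - 652\right)^{2} = \left(-2688810 + 1\right) + \left(-1546\right)^{2} = -2688809 + 2390116 = -298693$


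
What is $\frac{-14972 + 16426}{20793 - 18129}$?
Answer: $\frac{727}{1332} \approx 0.5458$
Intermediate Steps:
$\frac{-14972 + 16426}{20793 - 18129} = \frac{1454}{2664} = 1454 \cdot \frac{1}{2664} = \frac{727}{1332}$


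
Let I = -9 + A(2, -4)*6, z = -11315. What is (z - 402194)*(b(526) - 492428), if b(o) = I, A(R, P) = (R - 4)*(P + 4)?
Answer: 203627131433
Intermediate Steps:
A(R, P) = (-4 + R)*(4 + P)
I = -9 (I = -9 + (-16 - 4*(-4) + 4*2 - 4*2)*6 = -9 + (-16 + 16 + 8 - 8)*6 = -9 + 0*6 = -9 + 0 = -9)
b(o) = -9
(z - 402194)*(b(526) - 492428) = (-11315 - 402194)*(-9 - 492428) = -413509*(-492437) = 203627131433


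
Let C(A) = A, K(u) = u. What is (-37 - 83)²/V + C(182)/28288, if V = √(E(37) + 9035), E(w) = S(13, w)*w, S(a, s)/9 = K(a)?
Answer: 7/1088 + 7200*√3341/3341 ≈ 124.57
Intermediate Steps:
S(a, s) = 9*a
E(w) = 117*w (E(w) = (9*13)*w = 117*w)
V = 2*√3341 (V = √(117*37 + 9035) = √(4329 + 9035) = √13364 = 2*√3341 ≈ 115.60)
(-37 - 83)²/V + C(182)/28288 = (-37 - 83)²/((2*√3341)) + 182/28288 = (-120)²*(√3341/6682) + 182*(1/28288) = 14400*(√3341/6682) + 7/1088 = 7200*√3341/3341 + 7/1088 = 7/1088 + 7200*√3341/3341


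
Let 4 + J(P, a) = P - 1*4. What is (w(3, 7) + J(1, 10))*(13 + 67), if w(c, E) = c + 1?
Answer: -240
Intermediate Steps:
J(P, a) = -8 + P (J(P, a) = -4 + (P - 1*4) = -4 + (P - 4) = -4 + (-4 + P) = -8 + P)
w(c, E) = 1 + c
(w(3, 7) + J(1, 10))*(13 + 67) = ((1 + 3) + (-8 + 1))*(13 + 67) = (4 - 7)*80 = -3*80 = -240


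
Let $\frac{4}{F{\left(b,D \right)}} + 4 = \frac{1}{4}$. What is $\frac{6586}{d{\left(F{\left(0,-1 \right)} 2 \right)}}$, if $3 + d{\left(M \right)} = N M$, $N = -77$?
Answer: $\frac{98790}{2419} \approx 40.839$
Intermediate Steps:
$F{\left(b,D \right)} = - \frac{16}{15}$ ($F{\left(b,D \right)} = \frac{4}{-4 + \frac{1}{4}} = \frac{4}{- \frac{15}{4}} = 4 \left(- \frac{4}{15}\right) = - \frac{16}{15}$)
$d{\left(M \right)} = -3 - 77 M$
$\frac{6586}{d{\left(F{\left(0,-1 \right)} 2 \right)}} = \frac{6586}{-3 - 77 \left(\left(- \frac{16}{15}\right) 2\right)} = \frac{6586}{-3 - - \frac{2464}{15}} = \frac{6586}{-3 + \frac{2464}{15}} = \frac{6586}{\frac{2419}{15}} = 6586 \cdot \frac{15}{2419} = \frac{98790}{2419}$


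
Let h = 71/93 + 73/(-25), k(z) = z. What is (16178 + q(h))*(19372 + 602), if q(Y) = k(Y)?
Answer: 250399630088/775 ≈ 3.2310e+8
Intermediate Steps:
h = -5014/2325 (h = 71*(1/93) + 73*(-1/25) = 71/93 - 73/25 = -5014/2325 ≈ -2.1566)
q(Y) = Y
(16178 + q(h))*(19372 + 602) = (16178 - 5014/2325)*(19372 + 602) = (37608836/2325)*19974 = 250399630088/775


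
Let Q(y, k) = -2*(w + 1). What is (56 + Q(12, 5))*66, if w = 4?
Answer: 3036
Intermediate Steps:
Q(y, k) = -10 (Q(y, k) = -2*(4 + 1) = -2*5 = -10)
(56 + Q(12, 5))*66 = (56 - 10)*66 = 46*66 = 3036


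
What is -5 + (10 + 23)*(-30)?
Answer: -995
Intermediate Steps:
-5 + (10 + 23)*(-30) = -5 + 33*(-30) = -5 - 990 = -995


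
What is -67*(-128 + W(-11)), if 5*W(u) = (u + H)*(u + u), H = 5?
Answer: 34036/5 ≈ 6807.2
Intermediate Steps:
W(u) = 2*u*(5 + u)/5 (W(u) = ((u + 5)*(u + u))/5 = ((5 + u)*(2*u))/5 = (2*u*(5 + u))/5 = 2*u*(5 + u)/5)
-67*(-128 + W(-11)) = -67*(-128 + (2/5)*(-11)*(5 - 11)) = -67*(-128 + (2/5)*(-11)*(-6)) = -67*(-128 + 132/5) = -67*(-508/5) = 34036/5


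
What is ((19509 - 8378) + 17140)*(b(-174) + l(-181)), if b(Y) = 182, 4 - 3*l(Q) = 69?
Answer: 13598351/3 ≈ 4.5328e+6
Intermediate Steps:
l(Q) = -65/3 (l(Q) = 4/3 - 1/3*69 = 4/3 - 23 = -65/3)
((19509 - 8378) + 17140)*(b(-174) + l(-181)) = ((19509 - 8378) + 17140)*(182 - 65/3) = (11131 + 17140)*(481/3) = 28271*(481/3) = 13598351/3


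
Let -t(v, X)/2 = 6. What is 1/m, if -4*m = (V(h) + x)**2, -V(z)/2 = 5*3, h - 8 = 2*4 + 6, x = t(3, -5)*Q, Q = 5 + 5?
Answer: -1/5625 ≈ -0.00017778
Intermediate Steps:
t(v, X) = -12 (t(v, X) = -2*6 = -12)
Q = 10
x = -120 (x = -12*10 = -120)
h = 22 (h = 8 + (2*4 + 6) = 8 + (8 + 6) = 8 + 14 = 22)
V(z) = -30 (V(z) = -10*3 = -2*15 = -30)
m = -5625 (m = -(-30 - 120)**2/4 = -1/4*(-150)**2 = -1/4*22500 = -5625)
1/m = 1/(-5625) = -1/5625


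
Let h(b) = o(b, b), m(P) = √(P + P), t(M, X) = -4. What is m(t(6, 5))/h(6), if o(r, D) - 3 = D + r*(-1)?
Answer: 2*I*√2/3 ≈ 0.94281*I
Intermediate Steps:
o(r, D) = 3 + D - r (o(r, D) = 3 + (D + r*(-1)) = 3 + (D - r) = 3 + D - r)
m(P) = √2*√P (m(P) = √(2*P) = √2*√P)
h(b) = 3 (h(b) = 3 + b - b = 3)
m(t(6, 5))/h(6) = (√2*√(-4))/3 = (√2*(2*I))*(⅓) = (2*I*√2)*(⅓) = 2*I*√2/3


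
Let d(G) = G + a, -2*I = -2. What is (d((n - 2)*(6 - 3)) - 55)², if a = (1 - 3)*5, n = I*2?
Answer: 4225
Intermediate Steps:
I = 1 (I = -½*(-2) = 1)
n = 2 (n = 1*2 = 2)
a = -10 (a = -2*5 = -10)
d(G) = -10 + G (d(G) = G - 10 = -10 + G)
(d((n - 2)*(6 - 3)) - 55)² = ((-10 + (2 - 2)*(6 - 3)) - 55)² = ((-10 + 0*3) - 55)² = ((-10 + 0) - 55)² = (-10 - 55)² = (-65)² = 4225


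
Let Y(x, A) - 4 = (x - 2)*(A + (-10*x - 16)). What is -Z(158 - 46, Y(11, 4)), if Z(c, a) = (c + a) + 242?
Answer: 740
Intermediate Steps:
Y(x, A) = 4 + (-2 + x)*(-16 + A - 10*x) (Y(x, A) = 4 + (x - 2)*(A + (-10*x - 16)) = 4 + (-2 + x)*(A + (-16 - 10*x)) = 4 + (-2 + x)*(-16 + A - 10*x))
Z(c, a) = 242 + a + c (Z(c, a) = (a + c) + 242 = 242 + a + c)
-Z(158 - 46, Y(11, 4)) = -(242 + (36 - 10*11² - 2*4 + 4*11 + 4*11) + (158 - 46)) = -(242 + (36 - 10*121 - 8 + 44 + 44) + 112) = -(242 + (36 - 1210 - 8 + 44 + 44) + 112) = -(242 - 1094 + 112) = -1*(-740) = 740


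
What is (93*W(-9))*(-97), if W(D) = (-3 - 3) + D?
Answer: 135315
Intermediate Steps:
W(D) = -6 + D
(93*W(-9))*(-97) = (93*(-6 - 9))*(-97) = (93*(-15))*(-97) = -1395*(-97) = 135315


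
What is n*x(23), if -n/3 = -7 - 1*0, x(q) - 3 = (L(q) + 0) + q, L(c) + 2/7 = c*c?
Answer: 11649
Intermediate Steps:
L(c) = -2/7 + c² (L(c) = -2/7 + c*c = -2/7 + c²)
x(q) = 19/7 + q + q² (x(q) = 3 + (((-2/7 + q²) + 0) + q) = 3 + ((-2/7 + q²) + q) = 3 + (-2/7 + q + q²) = 19/7 + q + q²)
n = 21 (n = -3*(-7 - 1*0) = -3*(-7 + 0) = -3*(-7) = 21)
n*x(23) = 21*(19/7 + 23 + 23²) = 21*(19/7 + 23 + 529) = 21*(3883/7) = 11649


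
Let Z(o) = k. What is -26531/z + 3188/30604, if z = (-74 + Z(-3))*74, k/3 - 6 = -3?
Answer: 206822251/36801310 ≈ 5.6200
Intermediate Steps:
k = 9 (k = 18 + 3*(-3) = 18 - 9 = 9)
Z(o) = 9
z = -4810 (z = (-74 + 9)*74 = -65*74 = -4810)
-26531/z + 3188/30604 = -26531/(-4810) + 3188/30604 = -26531*(-1/4810) + 3188*(1/30604) = 26531/4810 + 797/7651 = 206822251/36801310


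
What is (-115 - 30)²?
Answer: 21025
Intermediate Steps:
(-115 - 30)² = (-145)² = 21025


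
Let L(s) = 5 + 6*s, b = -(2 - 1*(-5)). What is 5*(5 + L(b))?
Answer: -160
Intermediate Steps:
b = -7 (b = -(2 + 5) = -1*7 = -7)
5*(5 + L(b)) = 5*(5 + (5 + 6*(-7))) = 5*(5 + (5 - 42)) = 5*(5 - 37) = 5*(-32) = -160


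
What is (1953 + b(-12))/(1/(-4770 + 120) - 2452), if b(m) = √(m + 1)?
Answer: -9081450/11401801 - 4650*I*√11/11401801 ≈ -0.79649 - 0.0013526*I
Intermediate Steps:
b(m) = √(1 + m)
(1953 + b(-12))/(1/(-4770 + 120) - 2452) = (1953 + √(1 - 12))/(1/(-4770 + 120) - 2452) = (1953 + √(-11))/(1/(-4650) - 2452) = (1953 + I*√11)/(-1/4650 - 2452) = (1953 + I*√11)/(-11401801/4650) = (1953 + I*√11)*(-4650/11401801) = -9081450/11401801 - 4650*I*√11/11401801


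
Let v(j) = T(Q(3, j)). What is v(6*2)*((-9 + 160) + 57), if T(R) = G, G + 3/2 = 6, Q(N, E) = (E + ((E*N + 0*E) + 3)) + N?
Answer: 936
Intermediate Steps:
Q(N, E) = 3 + E + N + E*N (Q(N, E) = (E + ((E*N + 0) + 3)) + N = (E + (E*N + 3)) + N = (E + (3 + E*N)) + N = (3 + E + E*N) + N = 3 + E + N + E*N)
G = 9/2 (G = -3/2 + 6 = 9/2 ≈ 4.5000)
T(R) = 9/2
v(j) = 9/2
v(6*2)*((-9 + 160) + 57) = 9*((-9 + 160) + 57)/2 = 9*(151 + 57)/2 = (9/2)*208 = 936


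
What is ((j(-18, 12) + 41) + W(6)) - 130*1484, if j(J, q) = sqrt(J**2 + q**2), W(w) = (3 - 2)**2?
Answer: -192878 + 6*sqrt(13) ≈ -1.9286e+5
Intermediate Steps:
W(w) = 1 (W(w) = 1**2 = 1)
((j(-18, 12) + 41) + W(6)) - 130*1484 = ((sqrt((-18)**2 + 12**2) + 41) + 1) - 130*1484 = ((sqrt(324 + 144) + 41) + 1) - 192920 = ((sqrt(468) + 41) + 1) - 192920 = ((6*sqrt(13) + 41) + 1) - 192920 = ((41 + 6*sqrt(13)) + 1) - 192920 = (42 + 6*sqrt(13)) - 192920 = -192878 + 6*sqrt(13)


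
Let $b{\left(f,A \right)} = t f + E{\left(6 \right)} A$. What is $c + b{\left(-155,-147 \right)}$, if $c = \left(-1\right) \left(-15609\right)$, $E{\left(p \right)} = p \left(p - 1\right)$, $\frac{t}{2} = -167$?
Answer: $62969$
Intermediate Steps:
$t = -334$ ($t = 2 \left(-167\right) = -334$)
$E{\left(p \right)} = p \left(-1 + p\right)$
$c = 15609$
$b{\left(f,A \right)} = - 334 f + 30 A$ ($b{\left(f,A \right)} = - 334 f + 6 \left(-1 + 6\right) A = - 334 f + 6 \cdot 5 A = - 334 f + 30 A$)
$c + b{\left(-155,-147 \right)} = 15609 + \left(\left(-334\right) \left(-155\right) + 30 \left(-147\right)\right) = 15609 + \left(51770 - 4410\right) = 15609 + 47360 = 62969$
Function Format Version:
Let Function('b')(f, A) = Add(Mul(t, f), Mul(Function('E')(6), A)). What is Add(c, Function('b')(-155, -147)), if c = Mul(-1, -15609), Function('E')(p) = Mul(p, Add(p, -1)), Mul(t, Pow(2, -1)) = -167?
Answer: 62969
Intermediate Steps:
t = -334 (t = Mul(2, -167) = -334)
Function('E')(p) = Mul(p, Add(-1, p))
c = 15609
Function('b')(f, A) = Add(Mul(-334, f), Mul(30, A)) (Function('b')(f, A) = Add(Mul(-334, f), Mul(Mul(6, Add(-1, 6)), A)) = Add(Mul(-334, f), Mul(Mul(6, 5), A)) = Add(Mul(-334, f), Mul(30, A)))
Add(c, Function('b')(-155, -147)) = Add(15609, Add(Mul(-334, -155), Mul(30, -147))) = Add(15609, Add(51770, -4410)) = Add(15609, 47360) = 62969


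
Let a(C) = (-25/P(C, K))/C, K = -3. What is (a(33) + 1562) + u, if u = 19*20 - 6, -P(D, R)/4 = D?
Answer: 8433241/4356 ≈ 1936.0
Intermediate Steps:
P(D, R) = -4*D
u = 374 (u = 380 - 6 = 374)
a(C) = 25/(4*C**2) (a(C) = (-25*(-1/(4*C)))/C = (-(-25)/(4*C))/C = (25/(4*C))/C = 25/(4*C**2))
(a(33) + 1562) + u = ((25/4)/33**2 + 1562) + 374 = ((25/4)*(1/1089) + 1562) + 374 = (25/4356 + 1562) + 374 = 6804097/4356 + 374 = 8433241/4356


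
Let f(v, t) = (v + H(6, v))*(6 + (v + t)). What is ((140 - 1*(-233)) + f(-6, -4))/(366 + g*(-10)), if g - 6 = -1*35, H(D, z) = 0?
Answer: 397/656 ≈ 0.60518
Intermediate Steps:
g = -29 (g = 6 - 1*35 = 6 - 35 = -29)
f(v, t) = v*(6 + t + v) (f(v, t) = (v + 0)*(6 + (v + t)) = v*(6 + (t + v)) = v*(6 + t + v))
((140 - 1*(-233)) + f(-6, -4))/(366 + g*(-10)) = ((140 - 1*(-233)) - 6*(6 - 4 - 6))/(366 - 29*(-10)) = ((140 + 233) - 6*(-4))/(366 + 290) = (373 + 24)/656 = 397*(1/656) = 397/656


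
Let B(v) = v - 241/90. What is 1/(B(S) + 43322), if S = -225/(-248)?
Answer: 11160/483453761 ≈ 2.3084e-5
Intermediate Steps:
S = 225/248 (S = -225*(-1/248) = 225/248 ≈ 0.90726)
B(v) = -241/90 + v (B(v) = v - 241*1/90 = v - 241/90 = -241/90 + v)
1/(B(S) + 43322) = 1/((-241/90 + 225/248) + 43322) = 1/(-19759/11160 + 43322) = 1/(483453761/11160) = 11160/483453761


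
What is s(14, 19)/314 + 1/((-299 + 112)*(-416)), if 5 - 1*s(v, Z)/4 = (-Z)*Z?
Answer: 56943901/12213344 ≈ 4.6624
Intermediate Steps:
s(v, Z) = 20 + 4*Z**2 (s(v, Z) = 20 - 4*(-Z)*Z = 20 - (-4)*Z**2 = 20 + 4*Z**2)
s(14, 19)/314 + 1/((-299 + 112)*(-416)) = (20 + 4*19**2)/314 + 1/((-299 + 112)*(-416)) = (20 + 4*361)*(1/314) - 1/416/(-187) = (20 + 1444)*(1/314) - 1/187*(-1/416) = 1464*(1/314) + 1/77792 = 732/157 + 1/77792 = 56943901/12213344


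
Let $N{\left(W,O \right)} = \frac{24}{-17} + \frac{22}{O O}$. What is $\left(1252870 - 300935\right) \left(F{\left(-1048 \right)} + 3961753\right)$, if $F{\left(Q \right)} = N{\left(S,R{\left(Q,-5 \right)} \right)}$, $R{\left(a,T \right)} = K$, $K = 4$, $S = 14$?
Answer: $\frac{512901057759805}{136} \approx 3.7713 \cdot 10^{12}$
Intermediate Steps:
$R{\left(a,T \right)} = 4$
$N{\left(W,O \right)} = - \frac{24}{17} + \frac{22}{O^{2}}$ ($N{\left(W,O \right)} = 24 \left(- \frac{1}{17}\right) + \frac{22}{O^{2}} = - \frac{24}{17} + \frac{22}{O^{2}}$)
$F{\left(Q \right)} = - \frac{5}{136}$ ($F{\left(Q \right)} = - \frac{24}{17} + \frac{22}{16} = - \frac{24}{17} + 22 \cdot \frac{1}{16} = - \frac{24}{17} + \frac{11}{8} = - \frac{5}{136}$)
$\left(1252870 - 300935\right) \left(F{\left(-1048 \right)} + 3961753\right) = \left(1252870 - 300935\right) \left(- \frac{5}{136} + 3961753\right) = 951935 \cdot \frac{538798403}{136} = \frac{512901057759805}{136}$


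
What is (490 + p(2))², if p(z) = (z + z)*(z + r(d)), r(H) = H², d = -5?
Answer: 357604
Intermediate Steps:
p(z) = 2*z*(25 + z) (p(z) = (z + z)*(z + (-5)²) = (2*z)*(z + 25) = (2*z)*(25 + z) = 2*z*(25 + z))
(490 + p(2))² = (490 + 2*2*(25 + 2))² = (490 + 2*2*27)² = (490 + 108)² = 598² = 357604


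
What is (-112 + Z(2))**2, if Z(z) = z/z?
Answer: 12321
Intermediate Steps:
Z(z) = 1
(-112 + Z(2))**2 = (-112 + 1)**2 = (-111)**2 = 12321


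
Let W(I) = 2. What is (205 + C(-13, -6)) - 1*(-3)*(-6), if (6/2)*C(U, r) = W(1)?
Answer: 563/3 ≈ 187.67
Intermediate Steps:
C(U, r) = ⅔ (C(U, r) = (⅓)*2 = ⅔)
(205 + C(-13, -6)) - 1*(-3)*(-6) = (205 + ⅔) - 1*(-3)*(-6) = 617/3 + 3*(-6) = 617/3 - 18 = 563/3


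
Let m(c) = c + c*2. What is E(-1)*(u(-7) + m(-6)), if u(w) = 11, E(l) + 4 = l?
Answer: 35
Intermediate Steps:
m(c) = 3*c (m(c) = c + 2*c = 3*c)
E(l) = -4 + l
E(-1)*(u(-7) + m(-6)) = (-4 - 1)*(11 + 3*(-6)) = -5*(11 - 18) = -5*(-7) = 35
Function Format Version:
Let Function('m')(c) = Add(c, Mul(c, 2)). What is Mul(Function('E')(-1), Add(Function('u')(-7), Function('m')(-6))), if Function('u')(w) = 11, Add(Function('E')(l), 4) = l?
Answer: 35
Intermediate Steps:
Function('m')(c) = Mul(3, c) (Function('m')(c) = Add(c, Mul(2, c)) = Mul(3, c))
Function('E')(l) = Add(-4, l)
Mul(Function('E')(-1), Add(Function('u')(-7), Function('m')(-6))) = Mul(Add(-4, -1), Add(11, Mul(3, -6))) = Mul(-5, Add(11, -18)) = Mul(-5, -7) = 35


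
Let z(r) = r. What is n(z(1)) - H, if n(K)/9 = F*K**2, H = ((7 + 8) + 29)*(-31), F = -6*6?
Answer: 1040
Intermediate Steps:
F = -36
H = -1364 (H = (15 + 29)*(-31) = 44*(-31) = -1364)
n(K) = -324*K**2 (n(K) = 9*(-36*K**2) = -324*K**2)
n(z(1)) - H = -324*1**2 - 1*(-1364) = -324*1 + 1364 = -324 + 1364 = 1040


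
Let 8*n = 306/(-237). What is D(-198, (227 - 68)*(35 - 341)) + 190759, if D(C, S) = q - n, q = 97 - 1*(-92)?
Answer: 60339619/316 ≈ 1.9095e+5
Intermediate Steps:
n = -51/316 (n = (306/(-237))/8 = (306*(-1/237))/8 = (⅛)*(-102/79) = -51/316 ≈ -0.16139)
q = 189 (q = 97 + 92 = 189)
D(C, S) = 59775/316 (D(C, S) = 189 - 1*(-51/316) = 189 + 51/316 = 59775/316)
D(-198, (227 - 68)*(35 - 341)) + 190759 = 59775/316 + 190759 = 60339619/316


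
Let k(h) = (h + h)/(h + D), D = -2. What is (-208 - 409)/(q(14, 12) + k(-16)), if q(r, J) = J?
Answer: -5553/124 ≈ -44.782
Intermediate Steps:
k(h) = 2*h/(-2 + h) (k(h) = (h + h)/(h - 2) = (2*h)/(-2 + h) = 2*h/(-2 + h))
(-208 - 409)/(q(14, 12) + k(-16)) = (-208 - 409)/(12 + 2*(-16)/(-2 - 16)) = -617/(12 + 2*(-16)/(-18)) = -617/(12 + 2*(-16)*(-1/18)) = -617/(12 + 16/9) = -617/124/9 = -617*9/124 = -5553/124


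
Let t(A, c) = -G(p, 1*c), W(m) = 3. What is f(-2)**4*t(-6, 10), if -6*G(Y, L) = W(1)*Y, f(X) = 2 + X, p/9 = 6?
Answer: 0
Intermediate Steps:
p = 54 (p = 9*6 = 54)
G(Y, L) = -Y/2
t(A, c) = 27 (t(A, c) = -(-1)*54/2 = -1*(-27) = 27)
f(-2)**4*t(-6, 10) = (2 - 2)**4*27 = 0**4*27 = 0*27 = 0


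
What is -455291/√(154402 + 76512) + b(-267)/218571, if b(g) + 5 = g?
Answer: -272/218571 - 455291*√230914/230914 ≈ -947.47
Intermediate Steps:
b(g) = -5 + g
-455291/√(154402 + 76512) + b(-267)/218571 = -455291/√(154402 + 76512) + (-5 - 267)/218571 = -455291*√230914/230914 - 272*1/218571 = -455291*√230914/230914 - 272/218571 = -272/218571 - 455291*√230914/230914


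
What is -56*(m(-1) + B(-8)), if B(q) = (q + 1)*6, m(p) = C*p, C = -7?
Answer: 1960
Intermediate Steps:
m(p) = -7*p
B(q) = 6 + 6*q (B(q) = (1 + q)*6 = 6 + 6*q)
-56*(m(-1) + B(-8)) = -56*(-7*(-1) + (6 + 6*(-8))) = -56*(7 + (6 - 48)) = -56*(7 - 42) = -56*(-35) = 1960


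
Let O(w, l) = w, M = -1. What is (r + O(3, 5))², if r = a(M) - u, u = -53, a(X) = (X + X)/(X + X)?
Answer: 3249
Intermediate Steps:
a(X) = 1 (a(X) = (2*X)/((2*X)) = (2*X)*(1/(2*X)) = 1)
r = 54 (r = 1 - 1*(-53) = 1 + 53 = 54)
(r + O(3, 5))² = (54 + 3)² = 57² = 3249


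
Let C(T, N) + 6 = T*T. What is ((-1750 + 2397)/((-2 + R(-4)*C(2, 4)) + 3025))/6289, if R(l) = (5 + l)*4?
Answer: 647/18961335 ≈ 3.4122e-5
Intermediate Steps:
C(T, N) = -6 + T² (C(T, N) = -6 + T*T = -6 + T²)
R(l) = 20 + 4*l
((-1750 + 2397)/((-2 + R(-4)*C(2, 4)) + 3025))/6289 = ((-1750 + 2397)/((-2 + (20 + 4*(-4))*(-6 + 2²)) + 3025))/6289 = (647/((-2 + (20 - 16)*(-6 + 4)) + 3025))*(1/6289) = (647/((-2 + 4*(-2)) + 3025))*(1/6289) = (647/((-2 - 8) + 3025))*(1/6289) = (647/(-10 + 3025))*(1/6289) = (647/3015)*(1/6289) = 647/18961335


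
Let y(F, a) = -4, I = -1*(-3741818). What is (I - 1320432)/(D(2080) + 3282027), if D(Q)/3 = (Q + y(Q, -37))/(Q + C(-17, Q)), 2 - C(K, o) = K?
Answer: 462044474/626270991 ≈ 0.73777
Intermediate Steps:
C(K, o) = 2 - K
I = 3741818
D(Q) = 3*(-4 + Q)/(19 + Q) (D(Q) = 3*((Q - 4)/(Q + (2 - 1*(-17)))) = 3*((-4 + Q)/(Q + (2 + 17))) = 3*((-4 + Q)/(Q + 19)) = 3*((-4 + Q)/(19 + Q)) = 3*(-4 + Q)/(19 + Q))
(I - 1320432)/(D(2080) + 3282027) = (3741818 - 1320432)/(3*(-4 + 2080)/(19 + 2080) + 3282027) = 2421386/(3*2076/2099 + 3282027) = 2421386/(3*(1/2099)*2076 + 3282027) = 2421386/(6228/2099 + 3282027) = 2421386/(6888980901/2099) = 2421386*(2099/6888980901) = 462044474/626270991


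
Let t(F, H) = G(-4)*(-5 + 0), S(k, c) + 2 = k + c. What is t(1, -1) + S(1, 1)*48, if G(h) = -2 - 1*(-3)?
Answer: -5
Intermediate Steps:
G(h) = 1 (G(h) = -2 + 3 = 1)
S(k, c) = -2 + c + k (S(k, c) = -2 + (k + c) = -2 + (c + k) = -2 + c + k)
t(F, H) = -5 (t(F, H) = 1*(-5 + 0) = 1*(-5) = -5)
t(1, -1) + S(1, 1)*48 = -5 + (-2 + 1 + 1)*48 = -5 + 0*48 = -5 + 0 = -5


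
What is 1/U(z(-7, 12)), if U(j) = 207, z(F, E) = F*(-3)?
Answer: 1/207 ≈ 0.0048309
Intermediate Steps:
z(F, E) = -3*F
1/U(z(-7, 12)) = 1/207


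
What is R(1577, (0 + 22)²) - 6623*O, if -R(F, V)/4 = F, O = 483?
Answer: -3205217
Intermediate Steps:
R(F, V) = -4*F
R(1577, (0 + 22)²) - 6623*O = -4*1577 - 6623*483 = -6308 - 1*3198909 = -6308 - 3198909 = -3205217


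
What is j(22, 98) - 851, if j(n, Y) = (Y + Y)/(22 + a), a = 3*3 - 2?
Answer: -24483/29 ≈ -844.24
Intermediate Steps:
a = 7 (a = 9 - 2 = 7)
j(n, Y) = 2*Y/29 (j(n, Y) = (Y + Y)/(22 + 7) = (2*Y)/29 = (2*Y)*(1/29) = 2*Y/29)
j(22, 98) - 851 = (2/29)*98 - 851 = 196/29 - 851 = -24483/29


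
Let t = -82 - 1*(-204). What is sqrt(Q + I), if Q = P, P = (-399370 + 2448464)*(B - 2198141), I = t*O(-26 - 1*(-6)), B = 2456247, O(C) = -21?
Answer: sqrt(528883453402) ≈ 7.2724e+5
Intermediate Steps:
t = 122 (t = -82 + 204 = 122)
I = -2562 (I = 122*(-21) = -2562)
P = 528883455964 (P = (-399370 + 2448464)*(2456247 - 2198141) = 2049094*258106 = 528883455964)
Q = 528883455964
sqrt(Q + I) = sqrt(528883455964 - 2562) = sqrt(528883453402)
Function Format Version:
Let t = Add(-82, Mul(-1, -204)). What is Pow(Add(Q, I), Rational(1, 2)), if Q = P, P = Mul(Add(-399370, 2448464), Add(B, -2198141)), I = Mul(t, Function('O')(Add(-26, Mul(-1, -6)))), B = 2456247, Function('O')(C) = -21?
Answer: Pow(528883453402, Rational(1, 2)) ≈ 7.2724e+5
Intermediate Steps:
t = 122 (t = Add(-82, 204) = 122)
I = -2562 (I = Mul(122, -21) = -2562)
P = 528883455964 (P = Mul(Add(-399370, 2448464), Add(2456247, -2198141)) = Mul(2049094, 258106) = 528883455964)
Q = 528883455964
Pow(Add(Q, I), Rational(1, 2)) = Pow(Add(528883455964, -2562), Rational(1, 2)) = Pow(528883453402, Rational(1, 2))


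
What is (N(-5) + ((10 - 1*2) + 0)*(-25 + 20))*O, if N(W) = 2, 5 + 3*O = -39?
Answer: 1672/3 ≈ 557.33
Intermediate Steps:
O = -44/3 (O = -5/3 + (1/3)*(-39) = -5/3 - 13 = -44/3 ≈ -14.667)
(N(-5) + ((10 - 1*2) + 0)*(-25 + 20))*O = (2 + ((10 - 1*2) + 0)*(-25 + 20))*(-44/3) = (2 + ((10 - 2) + 0)*(-5))*(-44/3) = (2 + (8 + 0)*(-5))*(-44/3) = (2 + 8*(-5))*(-44/3) = (2 - 40)*(-44/3) = -38*(-44/3) = 1672/3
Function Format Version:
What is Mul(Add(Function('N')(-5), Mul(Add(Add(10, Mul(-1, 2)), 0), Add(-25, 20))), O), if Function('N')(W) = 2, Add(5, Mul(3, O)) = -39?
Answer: Rational(1672, 3) ≈ 557.33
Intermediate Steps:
O = Rational(-44, 3) (O = Add(Rational(-5, 3), Mul(Rational(1, 3), -39)) = Add(Rational(-5, 3), -13) = Rational(-44, 3) ≈ -14.667)
Mul(Add(Function('N')(-5), Mul(Add(Add(10, Mul(-1, 2)), 0), Add(-25, 20))), O) = Mul(Add(2, Mul(Add(Add(10, Mul(-1, 2)), 0), Add(-25, 20))), Rational(-44, 3)) = Mul(Add(2, Mul(Add(Add(10, -2), 0), -5)), Rational(-44, 3)) = Mul(Add(2, Mul(Add(8, 0), -5)), Rational(-44, 3)) = Mul(Add(2, Mul(8, -5)), Rational(-44, 3)) = Mul(Add(2, -40), Rational(-44, 3)) = Mul(-38, Rational(-44, 3)) = Rational(1672, 3)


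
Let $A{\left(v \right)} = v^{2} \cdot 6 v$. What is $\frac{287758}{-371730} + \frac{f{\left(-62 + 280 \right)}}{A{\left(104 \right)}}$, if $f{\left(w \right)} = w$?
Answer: $- \frac{161837554361}{209072847360} \approx -0.77407$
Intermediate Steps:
$A{\left(v \right)} = 6 v^{3}$ ($A{\left(v \right)} = 6 v^{2} v = 6 v^{3}$)
$\frac{287758}{-371730} + \frac{f{\left(-62 + 280 \right)}}{A{\left(104 \right)}} = \frac{287758}{-371730} + \frac{-62 + 280}{6 \cdot 104^{3}} = 287758 \left(- \frac{1}{371730}\right) + \frac{218}{6 \cdot 1124864} = - \frac{143879}{185865} + \frac{218}{6749184} = - \frac{143879}{185865} + 218 \cdot \frac{1}{6749184} = - \frac{143879}{185865} + \frac{109}{3374592} = - \frac{161837554361}{209072847360}$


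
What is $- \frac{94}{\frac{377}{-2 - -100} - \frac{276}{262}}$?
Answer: $- \frac{1206772}{35863} \approx -33.649$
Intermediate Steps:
$- \frac{94}{\frac{377}{-2 - -100} - \frac{276}{262}} = - \frac{94}{\frac{377}{-2 + 100} - \frac{138}{131}} = - \frac{94}{\frac{377}{98} - \frac{138}{131}} = - \frac{94}{\frac{35863}{12838}} = \left(-94\right) \frac{12838}{35863} = - \frac{1206772}{35863}$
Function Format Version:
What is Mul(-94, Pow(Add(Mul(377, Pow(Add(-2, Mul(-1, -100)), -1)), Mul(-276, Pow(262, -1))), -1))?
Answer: Rational(-1206772, 35863) ≈ -33.649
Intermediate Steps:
Mul(-94, Pow(Add(Mul(377, Pow(Add(-2, Mul(-1, -100)), -1)), Mul(-276, Pow(262, -1))), -1)) = Mul(-94, Pow(Add(Mul(377, Pow(Add(-2, 100), -1)), Mul(-276, Rational(1, 262))), -1)) = Mul(-94, Pow(Add(Mul(377, Pow(98, -1)), Rational(-138, 131)), -1)) = Mul(-94, Pow(Add(Mul(377, Rational(1, 98)), Rational(-138, 131)), -1)) = Mul(-94, Pow(Add(Rational(377, 98), Rational(-138, 131)), -1)) = Mul(-94, Pow(Rational(35863, 12838), -1)) = Mul(-94, Rational(12838, 35863)) = Rational(-1206772, 35863)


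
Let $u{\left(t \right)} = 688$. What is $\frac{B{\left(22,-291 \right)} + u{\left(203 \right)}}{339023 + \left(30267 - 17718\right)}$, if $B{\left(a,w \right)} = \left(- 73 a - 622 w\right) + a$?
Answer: $\frac{90053}{175786} \approx 0.51229$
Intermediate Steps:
$B{\left(a,w \right)} = - 622 w - 72 a$ ($B{\left(a,w \right)} = \left(- 622 w - 73 a\right) + a = - 622 w - 72 a$)
$\frac{B{\left(22,-291 \right)} + u{\left(203 \right)}}{339023 + \left(30267 - 17718\right)} = \frac{\left(\left(-622\right) \left(-291\right) - 1584\right) + 688}{339023 + \left(30267 - 17718\right)} = \frac{\left(181002 - 1584\right) + 688}{339023 + 12549} = \frac{179418 + 688}{351572} = 180106 \cdot \frac{1}{351572} = \frac{90053}{175786}$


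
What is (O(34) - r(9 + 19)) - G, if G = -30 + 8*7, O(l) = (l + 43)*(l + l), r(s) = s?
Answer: 5182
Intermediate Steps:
O(l) = 2*l*(43 + l) (O(l) = (43 + l)*(2*l) = 2*l*(43 + l))
G = 26 (G = -30 + 56 = 26)
(O(34) - r(9 + 19)) - G = (2*34*(43 + 34) - (9 + 19)) - 1*26 = (2*34*77 - 1*28) - 26 = (5236 - 28) - 26 = 5208 - 26 = 5182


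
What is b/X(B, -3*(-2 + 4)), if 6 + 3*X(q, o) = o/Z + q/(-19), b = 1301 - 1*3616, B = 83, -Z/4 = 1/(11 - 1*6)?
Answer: 263910/109 ≈ 2421.2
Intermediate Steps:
Z = -⅘ (Z = -4/(11 - 1*6) = -4/(11 - 6) = -4/5 = -4*⅕ = -⅘ ≈ -0.80000)
b = -2315 (b = 1301 - 3616 = -2315)
X(q, o) = -2 - 5*o/12 - q/57 (X(q, o) = -2 + (o/(-⅘) + q/(-19))/3 = -2 + (o*(-5/4) + q*(-1/19))/3 = -2 + (-5*o/4 - q/19)/3 = -2 + (-5*o/12 - q/57) = -2 - 5*o/12 - q/57)
b/X(B, -3*(-2 + 4)) = -2315/(-2 - (-5)*(-2 + 4)/4 - 1/57*83) = -2315/(-2 - (-5)*2/4 - 83/57) = -2315/(-2 - 5/12*(-6) - 83/57) = -2315/(-2 + 5/2 - 83/57) = -2315/(-109/114) = -2315*(-114/109) = 263910/109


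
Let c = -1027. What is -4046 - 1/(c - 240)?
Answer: -5126281/1267 ≈ -4046.0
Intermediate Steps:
-4046 - 1/(c - 240) = -4046 - 1/(-1027 - 240) = -4046 - 1/(-1267) = -4046 - 1*(-1/1267) = -4046 + 1/1267 = -5126281/1267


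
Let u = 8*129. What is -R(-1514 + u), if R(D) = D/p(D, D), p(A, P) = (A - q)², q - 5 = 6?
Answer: 482/243049 ≈ 0.0019831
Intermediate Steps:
q = 11 (q = 5 + 6 = 11)
p(A, P) = (-11 + A)² (p(A, P) = (A - 1*11)² = (A - 11)² = (-11 + A)²)
u = 1032
R(D) = D/(-11 + D)² (R(D) = D/((-11 + D)²) = D/(-11 + D)²)
-R(-1514 + u) = -(-1514 + 1032)/(-11 + (-1514 + 1032))² = -(-482)/(-11 - 482)² = -(-482)/(-493)² = -(-482)/243049 = -1*(-482/243049) = 482/243049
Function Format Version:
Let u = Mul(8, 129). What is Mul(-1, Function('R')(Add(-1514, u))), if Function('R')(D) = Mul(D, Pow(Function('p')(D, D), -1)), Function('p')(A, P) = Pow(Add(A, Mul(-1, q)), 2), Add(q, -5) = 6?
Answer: Rational(482, 243049) ≈ 0.0019831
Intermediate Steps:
q = 11 (q = Add(5, 6) = 11)
Function('p')(A, P) = Pow(Add(-11, A), 2) (Function('p')(A, P) = Pow(Add(A, Mul(-1, 11)), 2) = Pow(Add(A, -11), 2) = Pow(Add(-11, A), 2))
u = 1032
Function('R')(D) = Mul(D, Pow(Add(-11, D), -2)) (Function('R')(D) = Mul(D, Pow(Pow(Add(-11, D), 2), -1)) = Mul(D, Pow(Add(-11, D), -2)))
Mul(-1, Function('R')(Add(-1514, u))) = Mul(-1, Mul(Add(-1514, 1032), Pow(Add(-11, Add(-1514, 1032)), -2))) = Mul(-1, Mul(-482, Pow(Add(-11, -482), -2))) = Mul(-1, Mul(-482, Pow(-493, -2))) = Mul(-1, Mul(-482, Rational(1, 243049))) = Mul(-1, Rational(-482, 243049)) = Rational(482, 243049)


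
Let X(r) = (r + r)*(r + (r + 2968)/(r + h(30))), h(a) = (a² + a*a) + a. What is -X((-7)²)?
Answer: -9318624/1879 ≈ -4959.4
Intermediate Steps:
h(a) = a + 2*a² (h(a) = (a² + a²) + a = 2*a² + a = a + 2*a²)
X(r) = 2*r*(r + (2968 + r)/(1830 + r)) (X(r) = (r + r)*(r + (r + 2968)/(r + 30*(1 + 2*30))) = (2*r)*(r + (2968 + r)/(r + 30*(1 + 60))) = (2*r)*(r + (2968 + r)/(r + 30*61)) = (2*r)*(r + (2968 + r)/(r + 1830)) = (2*r)*(r + (2968 + r)/(1830 + r)) = 2*r*(r + (2968 + r)/(1830 + r)))
-X((-7)²) = -2*(-7)²*(2968 + ((-7)²)² + 1831*(-7)²)/(1830 + (-7)²) = -2*49*(2968 + 49² + 1831*49)/(1830 + 49) = -2*49*(2968 + 2401 + 89719)/1879 = -2*49*95088/1879 = -1*9318624/1879 = -9318624/1879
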